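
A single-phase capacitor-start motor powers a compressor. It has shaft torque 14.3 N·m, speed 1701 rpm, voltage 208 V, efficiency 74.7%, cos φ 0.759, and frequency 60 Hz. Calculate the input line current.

21.6 A

ω = 2π×1701/60 = 178.1 rad/s; P_out = τω = 14.3 × 178.1 = 2547 W
P_in = P_out / η = 2547 / 0.747 = 3410 W
I = P_in / (V·cosφ) = 3410 / (208 × 0.759) = 21.6 A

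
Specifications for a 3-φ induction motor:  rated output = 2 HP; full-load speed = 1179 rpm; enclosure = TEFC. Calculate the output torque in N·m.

P_out = 2 × 746 = 1492 W
ω = 2π × 1179/60 = 123.5 rad/s
τ = P_out/ω = 1492/123.5 = 12.1 N·m

12.1 N·m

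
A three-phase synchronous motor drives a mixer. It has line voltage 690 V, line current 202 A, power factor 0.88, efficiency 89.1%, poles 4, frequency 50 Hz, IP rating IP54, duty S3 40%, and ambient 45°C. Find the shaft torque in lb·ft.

P_in = √3·V·I·cosφ = 1.732 × 690 × 202 × 0.88 = 212437 W
P_out = η·P_in = 0.891 × 212437 = 189281 W
n = n_s = 120×50/4 = 1500 rpm (synchronous)
ω = 2π×1500/60 = 157.1 rad/s
τ = P_out/ω = 189281/157.1 = 1205 N·m
In lb·ft: 1205/1.356 = 889 lb·ft

889 lb·ft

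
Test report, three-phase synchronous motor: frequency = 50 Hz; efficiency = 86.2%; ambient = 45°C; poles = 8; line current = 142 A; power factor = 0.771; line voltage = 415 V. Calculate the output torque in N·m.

P_in = √3·V·I·cosφ = 1.732 × 415 × 142 × 0.771 = 78693 W
P_out = η·P_in = 0.862 × 78693 = 67833 W
n = n_s = 120×50/8 = 750 rpm (synchronous)
ω = 2π×750/60 = 78.54 rad/s
τ = P_out/ω = 67833/78.54 = 864 N·m

864 N·m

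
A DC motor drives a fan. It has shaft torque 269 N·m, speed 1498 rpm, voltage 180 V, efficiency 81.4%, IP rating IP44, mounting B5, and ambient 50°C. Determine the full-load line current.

ω = 2π×1498/60 = 156.9 rad/s; P_out = τω = 269 × 156.9 = 42206 W
P_in = P_out / η = 42206 / 0.814 = 51850 W
I = P_in / V = 51850 / 180 = 288 A

288 A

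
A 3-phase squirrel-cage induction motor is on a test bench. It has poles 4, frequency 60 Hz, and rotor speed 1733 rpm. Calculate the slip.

n_s = 120f/p = 120×60/4 = 1800 rpm
s = (n_s − n)/n_s = (1800 − 1733)/1800 = 0.0372

3.72 %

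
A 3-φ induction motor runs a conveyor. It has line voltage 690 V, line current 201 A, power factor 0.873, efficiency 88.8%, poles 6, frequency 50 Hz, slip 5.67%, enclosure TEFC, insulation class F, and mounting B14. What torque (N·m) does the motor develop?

1890 N·m

P_in = √3·V·I·cosφ = 1.732 × 690 × 201 × 0.873 = 209704 W
P_out = η·P_in = 0.888 × 209704 = 186217 W
n_s = 120×50/6 = 1000 rpm; n = 1000×(1−0.0567) = 943 rpm
ω = 2π×943/60 = 98.75 rad/s
τ = P_out/ω = 186217/98.75 = 1890 N·m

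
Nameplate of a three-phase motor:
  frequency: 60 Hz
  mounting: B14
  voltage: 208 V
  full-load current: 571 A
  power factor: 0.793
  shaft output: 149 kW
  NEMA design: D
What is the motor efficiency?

P_out = 149 kW = 149000 W
P_in = √3·V_L·I_L·cosφ = 1.732 × 208 × 571 × 0.793 = 163125 W
η = P_out / P_in = 149000 / 163125 = 0.913 = 91.3%

91.3 %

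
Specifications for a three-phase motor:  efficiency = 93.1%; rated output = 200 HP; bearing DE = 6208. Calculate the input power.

160 kW

P_out = 200 × 746 = 149200 W
P_in = P_out/η = 149200/0.931 = 160258 W = 160 kW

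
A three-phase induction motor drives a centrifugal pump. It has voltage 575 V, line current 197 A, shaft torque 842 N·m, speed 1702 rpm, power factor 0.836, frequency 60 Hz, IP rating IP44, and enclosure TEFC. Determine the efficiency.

ω = 2π × 1702/60 = 178.2 rad/s; P_out = τω = 842 × 178.2 = 150044 W
P_in = √3·V_L·I_L·cosφ = 1.732 × 575 × 197 × 0.836 = 164017 W
η = P_out / P_in = 150044 / 164017 = 0.915 = 91.5%

91.5 %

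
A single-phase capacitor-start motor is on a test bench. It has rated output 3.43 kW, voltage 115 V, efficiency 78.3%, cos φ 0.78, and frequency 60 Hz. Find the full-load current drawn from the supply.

48.8 A

P_out = 3.43 kW = 3430 W
P_in = P_out / η = 3430 / 0.783 = 4381 W
I = P_in / (V·cosφ) = 4381 / (115 × 0.78) = 48.8 A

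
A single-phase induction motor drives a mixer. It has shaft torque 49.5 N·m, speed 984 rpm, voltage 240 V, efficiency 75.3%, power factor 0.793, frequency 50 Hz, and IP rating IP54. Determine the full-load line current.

35.6 A

ω = 2π×984/60 = 103 rad/s; P_out = τω = 49.5 × 103 = 5099 W
P_in = P_out / η = 5099 / 0.753 = 6772 W
I = P_in / (V·cosφ) = 6772 / (240 × 0.793) = 35.6 A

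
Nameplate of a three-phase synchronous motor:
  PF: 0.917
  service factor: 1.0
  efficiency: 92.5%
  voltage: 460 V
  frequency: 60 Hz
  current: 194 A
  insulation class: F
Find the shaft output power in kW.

131 kW

P_in = √3·V·I·cosφ = 1.732 × 460 × 194 × 0.917 = 141735 W
P_out = η·P_in = 0.925 × 141735 = 131105 W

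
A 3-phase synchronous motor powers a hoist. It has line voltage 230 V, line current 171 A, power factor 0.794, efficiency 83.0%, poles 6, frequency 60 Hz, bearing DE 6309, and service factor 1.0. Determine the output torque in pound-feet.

P_in = √3·V·I·cosφ = 1.732 × 230 × 171 × 0.794 = 54087 W
P_out = η·P_in = 0.83 × 54087 = 44892 W
n = n_s = 120×60/6 = 1200 rpm (synchronous)
ω = 2π×1200/60 = 125.7 rad/s
τ = P_out/ω = 44892/125.7 = 357.1 N·m
In lb·ft: 357.1/1.356 = 263 lb·ft

263 lb·ft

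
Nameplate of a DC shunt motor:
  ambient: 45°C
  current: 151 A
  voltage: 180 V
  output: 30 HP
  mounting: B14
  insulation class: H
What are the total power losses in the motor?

4800 W

P_in = V·I = 180×151 = 27180 W
P_out = 30×746 = 22380 W
Losses = P_in − P_out = 27180 − 22380 = 4800 W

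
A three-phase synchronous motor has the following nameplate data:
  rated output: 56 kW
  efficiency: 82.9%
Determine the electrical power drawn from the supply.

67.6 kW

P_out = 56000 W
P_in = P_out/η = 56000/0.829 = 67551 W = 67.6 kW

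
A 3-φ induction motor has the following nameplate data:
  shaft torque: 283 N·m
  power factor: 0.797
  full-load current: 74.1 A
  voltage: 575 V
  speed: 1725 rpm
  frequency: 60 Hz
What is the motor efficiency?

86.9 %

ω = 2π × 1725/60 = 180.6 rad/s; P_out = τω = 283 × 180.6 = 51110 W
P_in = √3·V_L·I_L·cosφ = 1.732 × 575 × 74.1 × 0.797 = 58816 W
η = P_out / P_in = 51110 / 58816 = 0.869 = 86.9%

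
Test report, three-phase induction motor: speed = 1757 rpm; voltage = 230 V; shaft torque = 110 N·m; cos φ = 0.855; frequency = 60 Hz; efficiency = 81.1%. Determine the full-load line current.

73.3 A

ω = 2π×1757/60 = 184 rad/s; P_out = τω = 110 × 184 = 20240 W
P_in = P_out / η = 20240 / 0.811 = 24957 W
I_L = P_in / (√3·V_L·cosφ) = 24957 / (1.732 × 230 × 0.855) = 73.3 A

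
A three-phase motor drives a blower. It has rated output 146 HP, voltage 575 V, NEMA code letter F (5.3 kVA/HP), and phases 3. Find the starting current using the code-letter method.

S_LR = 5.3 × 146 = 773.8 kVA
I_LR = S_LR/(√3·V_L) = 773800/(1.732×575) = 777 A

777 A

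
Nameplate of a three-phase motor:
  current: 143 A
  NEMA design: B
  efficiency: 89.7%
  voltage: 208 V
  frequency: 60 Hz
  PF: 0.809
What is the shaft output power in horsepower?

50.1 HP

P_in = √3·V·I·cosφ = 1.732 × 208 × 143 × 0.809 = 41677 W
P_out = η·P_in = 0.897 × 41677 = 37384 W
= 37384/746 = 50.1 HP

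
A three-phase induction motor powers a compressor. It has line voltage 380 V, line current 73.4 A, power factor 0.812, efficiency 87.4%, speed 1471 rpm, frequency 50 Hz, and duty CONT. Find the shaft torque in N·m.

223 N·m

P_in = √3·V·I·cosφ = 1.732 × 380 × 73.4 × 0.812 = 39227 W
P_out = η·P_in = 0.874 × 39227 = 34284 W
n = 1471 rpm
ω = 2π×1471/60 = 154 rad/s
τ = P_out/ω = 34284/154 = 223 N·m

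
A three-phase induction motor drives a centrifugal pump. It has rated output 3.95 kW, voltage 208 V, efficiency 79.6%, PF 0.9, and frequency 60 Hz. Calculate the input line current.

15.3 A

P_out = 3.95 kW = 3950 W
P_in = P_out / η = 3950 / 0.796 = 4962 W
I_L = P_in / (√3·V_L·cosφ) = 4962 / (1.732 × 208 × 0.9) = 15.3 A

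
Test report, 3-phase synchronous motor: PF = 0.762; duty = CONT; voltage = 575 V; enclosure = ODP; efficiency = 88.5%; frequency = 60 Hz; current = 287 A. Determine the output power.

193 kW

P_in = √3·V·I·cosφ = 1.732 × 575 × 287 × 0.762 = 217797 W
P_out = η·P_in = 0.885 × 217797 = 192750 W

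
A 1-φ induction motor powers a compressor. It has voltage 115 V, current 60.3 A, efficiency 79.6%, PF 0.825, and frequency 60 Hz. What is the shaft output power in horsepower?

P_in = V·I·cosφ = 115 × 60.3 × 0.825 = 5721 W
P_out = η·P_in = 0.796 × 5721 = 4554 W
= 4554/746 = 6.1 HP

6.1 HP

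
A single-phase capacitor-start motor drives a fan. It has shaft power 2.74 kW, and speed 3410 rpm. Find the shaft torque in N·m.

7.67 N·m

ω = 2π × 3410/60 = 357.1 rad/s
τ = P/ω = 2740/357.1 = 7.67 N·m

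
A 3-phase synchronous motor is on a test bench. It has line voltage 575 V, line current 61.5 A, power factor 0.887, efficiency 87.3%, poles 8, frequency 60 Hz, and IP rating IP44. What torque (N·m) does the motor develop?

503 N·m

P_in = √3·V·I·cosφ = 1.732 × 575 × 61.5 × 0.887 = 54327 W
P_out = η·P_in = 0.873 × 54327 = 47427 W
n = n_s = 120×60/8 = 900 rpm (synchronous)
ω = 2π×900/60 = 94.25 rad/s
τ = P_out/ω = 47427/94.25 = 503 N·m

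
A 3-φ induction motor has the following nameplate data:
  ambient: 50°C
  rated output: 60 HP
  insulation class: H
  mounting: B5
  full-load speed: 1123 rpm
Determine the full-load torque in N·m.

381 N·m

P_out = 60 × 746 = 44760 W
ω = 2π × 1123/60 = 117.6 rad/s
τ = P_out/ω = 44760/117.6 = 381 N·m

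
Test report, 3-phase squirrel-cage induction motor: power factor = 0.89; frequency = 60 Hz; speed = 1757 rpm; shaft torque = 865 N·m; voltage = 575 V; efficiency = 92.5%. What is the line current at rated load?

194 A

ω = 2π×1757/60 = 184 rad/s; P_out = τω = 865 × 184 = 159160 W
P_in = P_out / η = 159160 / 0.925 = 172065 W
I_L = P_in / (√3·V_L·cosφ) = 172065 / (1.732 × 575 × 0.89) = 194 A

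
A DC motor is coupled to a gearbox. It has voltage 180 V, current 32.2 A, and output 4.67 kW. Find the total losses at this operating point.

1.13 kW

P_in = V·I = 180×32.2 = 5796 W
P_out = 4670 W
Losses = P_in − P_out = 5796 − 4670 = 1126 W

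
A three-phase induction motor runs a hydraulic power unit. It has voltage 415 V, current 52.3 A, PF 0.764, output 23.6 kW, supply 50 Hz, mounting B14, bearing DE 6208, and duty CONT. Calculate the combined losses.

P_in = √3·V·I·cosφ = 1.732×415×52.3×0.764 = 28720 W
P_out = 23600 W
Losses = P_in − P_out = 28720 − 23600 = 5120 W

5120 W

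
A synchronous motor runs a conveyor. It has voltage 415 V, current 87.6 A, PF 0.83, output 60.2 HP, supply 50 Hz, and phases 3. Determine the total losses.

7.35 kW

P_in = √3·V·I·cosφ = 1.732×415×87.6×0.83 = 52261 W
P_out = 60.2×746 = 44909 W
Losses = P_in − P_out = 52261 − 44909 = 7352 W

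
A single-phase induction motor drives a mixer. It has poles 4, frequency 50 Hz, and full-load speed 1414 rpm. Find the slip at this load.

5.73 %

n_s = 120f/p = 120×50/4 = 1500 rpm
s = (n_s − n)/n_s = (1500 − 1414)/1500 = 0.0573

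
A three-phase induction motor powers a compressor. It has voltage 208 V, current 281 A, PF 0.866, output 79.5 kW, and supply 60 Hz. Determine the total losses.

P_in = √3·V·I·cosφ = 1.732×208×281×0.866 = 87667 W
P_out = 79500 W
Losses = P_in − P_out = 87667 − 79500 = 8167 W

8.17 kW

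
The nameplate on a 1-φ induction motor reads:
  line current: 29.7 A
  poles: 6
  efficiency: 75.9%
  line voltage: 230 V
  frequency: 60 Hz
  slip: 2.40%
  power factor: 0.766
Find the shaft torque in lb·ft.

23.9 lb·ft

P_in = V·I·cosφ = 230 × 29.7 × 0.766 = 5233 W
P_out = η·P_in = 0.759 × 5233 = 3972 W
n_s = 120×60/6 = 1200 rpm; n = 1200×(1−0.024) = 1171 rpm
ω = 2π×1171/60 = 122.6 rad/s
τ = P_out/ω = 3972/122.6 = 32.4 N·m
In lb·ft: 32.4/1.356 = 23.9 lb·ft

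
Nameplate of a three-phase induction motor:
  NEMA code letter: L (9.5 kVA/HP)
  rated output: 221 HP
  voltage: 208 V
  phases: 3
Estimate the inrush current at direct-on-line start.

S_LR = 9.5 × 221 = 2099.5 kVA
I_LR = S_LR/(√3·V_L) = 2099500/(1.732×208) = 5830 A

5830 A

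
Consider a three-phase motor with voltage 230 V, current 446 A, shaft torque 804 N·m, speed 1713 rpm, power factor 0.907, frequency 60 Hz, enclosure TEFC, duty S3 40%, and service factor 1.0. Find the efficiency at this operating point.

89.5 %

ω = 2π × 1713/60 = 179.4 rad/s; P_out = τω = 804 × 179.4 = 144238 W
P_in = √3·V_L·I_L·cosφ = 1.732 × 230 × 446 × 0.907 = 161145 W
η = P_out / P_in = 144238 / 161145 = 0.895 = 89.5%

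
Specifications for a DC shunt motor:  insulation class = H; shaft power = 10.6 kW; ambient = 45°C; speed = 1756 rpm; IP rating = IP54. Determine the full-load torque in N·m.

57.6 N·m

ω = 2π × 1756/60 = 183.9 rad/s
τ = P/ω = 10600/183.9 = 57.6 N·m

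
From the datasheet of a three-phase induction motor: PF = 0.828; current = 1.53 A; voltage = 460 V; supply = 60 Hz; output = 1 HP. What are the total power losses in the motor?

P_in = √3·V·I·cosφ = 1.732×460×1.53×0.828 = 1009 W
P_out = 1×746 = 746 W
Losses = P_in − P_out = 1009 − 746 = 263 W

263 W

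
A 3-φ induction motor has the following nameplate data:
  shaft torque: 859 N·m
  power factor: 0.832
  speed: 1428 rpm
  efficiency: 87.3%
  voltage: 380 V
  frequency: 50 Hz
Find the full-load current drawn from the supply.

269 A

ω = 2π×1428/60 = 149.5 rad/s; P_out = τω = 859 × 149.5 = 128421 W
P_in = P_out / η = 128421 / 0.873 = 147103 W
I_L = P_in / (√3·V_L·cosφ) = 147103 / (1.732 × 380 × 0.832) = 269 A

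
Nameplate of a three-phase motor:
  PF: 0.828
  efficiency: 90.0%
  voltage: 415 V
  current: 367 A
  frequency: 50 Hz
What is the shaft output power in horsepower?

P_in = √3·V·I·cosφ = 1.732 × 415 × 367 × 0.828 = 218420 W
P_out = η·P_in = 0.9 × 218420 = 196578 W
= 196578/746 = 264 HP

264 HP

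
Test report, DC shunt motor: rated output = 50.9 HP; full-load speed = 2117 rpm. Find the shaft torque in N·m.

P_out = 50.9 × 746 = 37971 W
ω = 2π × 2117/60 = 221.7 rad/s
τ = P_out/ω = 37971/221.7 = 171 N·m

171 N·m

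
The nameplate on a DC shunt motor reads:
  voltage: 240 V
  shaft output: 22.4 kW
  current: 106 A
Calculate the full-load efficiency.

88.1 %

P_out = 22.4 kW = 22400 W
P_in = V·I = 240 × 106 = 25440 W
η = P_out / P_in = 22400 / 25440 = 0.881 = 88.1%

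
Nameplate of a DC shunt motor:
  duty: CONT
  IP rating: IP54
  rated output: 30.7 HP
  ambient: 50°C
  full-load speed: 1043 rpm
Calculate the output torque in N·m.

P_out = 30.7 × 746 = 22902 W
ω = 2π × 1043/60 = 109.2 rad/s
τ = P_out/ω = 22902/109.2 = 210 N·m

210 N·m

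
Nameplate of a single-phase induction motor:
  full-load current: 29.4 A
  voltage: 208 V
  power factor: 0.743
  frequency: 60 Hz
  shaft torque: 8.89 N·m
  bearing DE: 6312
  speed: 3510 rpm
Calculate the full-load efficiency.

ω = 2π × 3510/60 = 367.6 rad/s; P_out = τω = 8.89 × 367.6 = 3268 W
P_in = V·I·cosφ = 208 × 29.4 × 0.743 = 4544 W
η = P_out / P_in = 3268 / 4544 = 0.719 = 71.9%

71.9 %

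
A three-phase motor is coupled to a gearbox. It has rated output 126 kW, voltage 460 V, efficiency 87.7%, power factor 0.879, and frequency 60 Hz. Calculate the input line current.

P_out = 126 kW = 126000 W
P_in = P_out / η = 126000 / 0.877 = 143672 W
I_L = P_in / (√3·V_L·cosφ) = 143672 / (1.732 × 460 × 0.879) = 205 A

205 A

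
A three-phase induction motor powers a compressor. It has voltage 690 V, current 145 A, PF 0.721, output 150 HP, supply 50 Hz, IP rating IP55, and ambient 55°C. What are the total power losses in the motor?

P_in = √3·V·I·cosφ = 1.732×690×145×0.721 = 124940 W
P_out = 150×746 = 111900 W
Losses = P_in − P_out = 124940 − 111900 = 13040 W

13000 W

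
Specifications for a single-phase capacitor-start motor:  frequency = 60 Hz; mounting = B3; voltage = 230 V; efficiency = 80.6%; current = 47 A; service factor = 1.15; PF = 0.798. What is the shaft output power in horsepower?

P_in = V·I·cosφ = 230 × 47 × 0.798 = 8626 W
P_out = η·P_in = 0.806 × 8626 = 6953 W
= 6953/746 = 9.32 HP

9.32 HP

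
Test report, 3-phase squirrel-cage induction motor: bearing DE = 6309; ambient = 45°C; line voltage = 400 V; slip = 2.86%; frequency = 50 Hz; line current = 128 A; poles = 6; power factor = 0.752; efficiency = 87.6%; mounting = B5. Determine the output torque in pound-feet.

P_in = √3·V·I·cosφ = 1.732 × 400 × 128 × 0.752 = 66686 W
P_out = η·P_in = 0.876 × 66686 = 58417 W
n_s = 120×50/6 = 1000 rpm; n = 1000×(1−0.0286) = 971 rpm
ω = 2π×971/60 = 101.7 rad/s
τ = P_out/ω = 58417/101.7 = 574.4 N·m
In lb·ft: 574.4/1.356 = 424 lb·ft

424 lb·ft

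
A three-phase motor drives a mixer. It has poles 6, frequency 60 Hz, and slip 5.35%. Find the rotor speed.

1136 rpm

n_s = 120f/p = 120×60/6 = 1200 rpm
n = n_s(1 − s) = 1200 × (1 − 0.0535) = 1136 rpm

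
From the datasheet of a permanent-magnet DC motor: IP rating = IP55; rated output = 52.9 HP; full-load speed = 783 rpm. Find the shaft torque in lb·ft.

P_out = 52.9 × 746 = 39463 W
ω = 2π × 783/60 = 82 rad/s
τ = P_out/ω = 39463/82 = 481.3 N·m
In lb·ft: 481.3/1.356 = 355 lb·ft

355 lb·ft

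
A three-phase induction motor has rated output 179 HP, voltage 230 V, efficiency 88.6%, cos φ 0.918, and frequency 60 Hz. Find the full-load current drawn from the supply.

412 A

P_out = 179 × 746 = 133534 W
P_in = P_out / η = 133534 / 0.886 = 150716 W
I_L = P_in / (√3·V_L·cosφ) = 150716 / (1.732 × 230 × 0.918) = 412 A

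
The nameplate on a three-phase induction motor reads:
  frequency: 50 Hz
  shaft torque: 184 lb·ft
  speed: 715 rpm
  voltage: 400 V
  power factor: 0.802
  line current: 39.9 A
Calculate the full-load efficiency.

τ = 184 lb·ft × 1.356 = 249.5 N·m
ω = 2π × 715/60 = 74.87 rad/s; P_out = τω = 249.5 × 74.87 = 18680 W
P_in = √3·V_L·I_L·cosφ = 1.732 × 400 × 39.9 × 0.802 = 22169 W
η = P_out / P_in = 18680 / 22169 = 0.843 = 84.3%

84.3 %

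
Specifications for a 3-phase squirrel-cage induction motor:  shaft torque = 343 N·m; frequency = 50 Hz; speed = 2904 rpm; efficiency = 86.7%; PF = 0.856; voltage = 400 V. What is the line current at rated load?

203 A

ω = 2π×2904/60 = 304.1 rad/s; P_out = τω = 343 × 304.1 = 104306 W
P_in = P_out / η = 104306 / 0.867 = 120307 W
I_L = P_in / (√3·V_L·cosφ) = 120307 / (1.732 × 400 × 0.856) = 203 A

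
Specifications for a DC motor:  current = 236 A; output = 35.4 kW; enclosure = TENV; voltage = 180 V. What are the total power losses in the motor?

P_in = V·I = 180×236 = 42480 W
P_out = 35400 W
Losses = P_in − P_out = 42480 − 35400 = 7080 W

7080 W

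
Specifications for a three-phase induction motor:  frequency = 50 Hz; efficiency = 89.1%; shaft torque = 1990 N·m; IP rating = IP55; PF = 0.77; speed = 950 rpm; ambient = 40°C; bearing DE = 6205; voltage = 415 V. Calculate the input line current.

ω = 2π×950/60 = 99.48 rad/s; P_out = τω = 1990 × 99.48 = 197965 W
P_in = P_out / η = 197965 / 0.891 = 222183 W
I_L = P_in / (√3·V_L·cosφ) = 222183 / (1.732 × 415 × 0.77) = 401 A

401 A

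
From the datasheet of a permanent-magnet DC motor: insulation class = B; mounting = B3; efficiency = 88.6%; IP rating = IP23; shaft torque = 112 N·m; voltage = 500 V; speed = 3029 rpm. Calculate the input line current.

ω = 2π×3029/60 = 317.2 rad/s; P_out = τω = 112 × 317.2 = 35526 W
P_in = P_out / η = 35526 / 0.886 = 40097 W
I = P_in / V = 40097 / 500 = 80.2 A

80.2 A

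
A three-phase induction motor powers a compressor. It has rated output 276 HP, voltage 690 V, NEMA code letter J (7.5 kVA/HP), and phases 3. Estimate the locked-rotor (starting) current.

S_LR = 7.5 × 276 = 2070 kVA
I_LR = S_LR/(√3·V_L) = 2070000/(1.732×690) = 1730 A

1730 A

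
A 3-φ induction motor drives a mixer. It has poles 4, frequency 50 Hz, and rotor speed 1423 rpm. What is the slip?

n_s = 120f/p = 120×50/4 = 1500 rpm
s = (n_s − n)/n_s = (1500 − 1423)/1500 = 0.0513

5.13 %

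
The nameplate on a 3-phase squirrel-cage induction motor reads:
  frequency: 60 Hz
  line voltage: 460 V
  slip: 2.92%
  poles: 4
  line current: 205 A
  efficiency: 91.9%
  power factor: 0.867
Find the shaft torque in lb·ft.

P_in = √3·V·I·cosφ = 1.732 × 460 × 205 × 0.867 = 141605 W
P_out = η·P_in = 0.919 × 141605 = 130135 W
n_s = 120×60/4 = 1800 rpm; n = 1800×(1−0.0292) = 1747 rpm
ω = 2π×1747/60 = 182.9 rad/s
τ = P_out/ω = 130135/182.9 = 711.5 N·m
In lb·ft: 711.5/1.356 = 525 lb·ft

525 lb·ft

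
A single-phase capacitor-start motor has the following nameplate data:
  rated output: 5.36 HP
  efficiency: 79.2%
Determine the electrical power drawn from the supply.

5.05 kW

P_out = 5.36 × 746 = 3999 W
P_in = P_out/η = 3999/0.792 = 5049 W = 5.05 kW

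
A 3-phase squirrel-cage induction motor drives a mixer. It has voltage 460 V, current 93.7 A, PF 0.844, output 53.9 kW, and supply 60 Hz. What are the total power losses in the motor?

P_in = √3·V·I·cosφ = 1.732×460×93.7×0.844 = 63007 W
P_out = 53900 W
Losses = P_in − P_out = 63007 − 53900 = 9107 W

9110 W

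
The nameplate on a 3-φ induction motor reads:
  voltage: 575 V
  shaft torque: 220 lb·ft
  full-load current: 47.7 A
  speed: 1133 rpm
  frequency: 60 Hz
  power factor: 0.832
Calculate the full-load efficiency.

τ = 220 lb·ft × 1.356 = 298.3 N·m
ω = 2π × 1133/60 = 118.6 rad/s; P_out = τω = 298.3 × 118.6 = 35378 W
P_in = √3·V_L·I_L·cosφ = 1.732 × 575 × 47.7 × 0.832 = 39524 W
η = P_out / P_in = 35378 / 39524 = 0.895 = 89.5%

89.5 %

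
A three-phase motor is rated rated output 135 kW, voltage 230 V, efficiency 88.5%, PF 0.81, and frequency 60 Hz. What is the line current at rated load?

P_out = 135 kW = 135000 W
P_in = P_out / η = 135000 / 0.885 = 152542 W
I_L = P_in / (√3·V_L·cosφ) = 152542 / (1.732 × 230 × 0.81) = 473 A

473 A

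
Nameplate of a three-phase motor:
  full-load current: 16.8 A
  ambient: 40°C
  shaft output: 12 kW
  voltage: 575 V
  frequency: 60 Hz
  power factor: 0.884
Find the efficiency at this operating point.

P_out = 12 kW = 12000 W
P_in = √3·V_L·I_L·cosφ = 1.732 × 575 × 16.8 × 0.884 = 14790 W
η = P_out / P_in = 12000 / 14790 = 0.811 = 81.1%

81.1 %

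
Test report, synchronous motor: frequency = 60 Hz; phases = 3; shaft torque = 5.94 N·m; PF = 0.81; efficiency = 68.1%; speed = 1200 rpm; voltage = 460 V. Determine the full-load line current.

ω = 2π×1200/60 = 125.7 rad/s; P_out = τω = 5.94 × 125.7 = 747 W
P_in = P_out / η = 747 / 0.681 = 1097 W
I_L = P_in / (√3·V_L·cosφ) = 1097 / (1.732 × 460 × 0.81) = 1.7 A

1.7 A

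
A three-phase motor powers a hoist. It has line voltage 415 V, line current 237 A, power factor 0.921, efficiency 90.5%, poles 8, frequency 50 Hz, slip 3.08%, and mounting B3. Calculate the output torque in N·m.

P_in = √3·V·I·cosφ = 1.732 × 415 × 237 × 0.921 = 156893 W
P_out = η·P_in = 0.905 × 156893 = 141988 W
n_s = 120×50/8 = 750 rpm; n = 750×(1−0.0308) = 727 rpm
ω = 2π×727/60 = 76.13 rad/s
τ = P_out/ω = 141988/76.13 = 1870 N·m

1870 N·m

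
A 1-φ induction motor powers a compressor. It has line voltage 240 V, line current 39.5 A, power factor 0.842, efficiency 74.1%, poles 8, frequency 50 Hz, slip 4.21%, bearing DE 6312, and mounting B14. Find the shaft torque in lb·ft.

58 lb·ft

P_in = V·I·cosφ = 240 × 39.5 × 0.842 = 7982 W
P_out = η·P_in = 0.741 × 7982 = 5915 W
n_s = 120×50/8 = 750 rpm; n = 750×(1−0.0421) = 718 rpm
ω = 2π×718/60 = 75.19 rad/s
τ = P_out/ω = 5915/75.19 = 78.67 N·m
In lb·ft: 78.67/1.356 = 58 lb·ft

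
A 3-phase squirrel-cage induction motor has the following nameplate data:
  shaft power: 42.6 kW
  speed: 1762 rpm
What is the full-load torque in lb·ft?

170 lb·ft

ω = 2π × 1762/60 = 184.5 rad/s
τ = P/ω = 42600/184.5 = 230.9 N·m
In lb·ft: 230.9/1.356 = 170 lb·ft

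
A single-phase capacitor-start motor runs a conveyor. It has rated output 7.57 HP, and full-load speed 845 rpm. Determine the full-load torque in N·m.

63.8 N·m

P_out = 7.57 × 746 = 5647 W
ω = 2π × 845/60 = 88.49 rad/s
τ = P_out/ω = 5647/88.49 = 63.8 N·m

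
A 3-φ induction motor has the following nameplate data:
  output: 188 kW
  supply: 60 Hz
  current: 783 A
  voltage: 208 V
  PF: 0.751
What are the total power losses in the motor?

P_in = √3·V·I·cosφ = 1.732×208×783×0.751 = 211842 W
P_out = 188000 W
Losses = P_in − P_out = 211842 − 188000 = 23842 W

23800 W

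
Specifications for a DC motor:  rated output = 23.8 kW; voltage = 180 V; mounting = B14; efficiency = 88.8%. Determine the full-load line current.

P_out = 23.8 kW = 23800 W
P_in = P_out / η = 23800 / 0.888 = 26802 W
I = P_in / V = 26802 / 180 = 149 A

149 A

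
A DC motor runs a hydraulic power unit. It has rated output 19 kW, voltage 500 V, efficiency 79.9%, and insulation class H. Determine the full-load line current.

P_out = 19 kW = 19000 W
P_in = P_out / η = 19000 / 0.799 = 23780 W
I = P_in / V = 23780 / 500 = 47.6 A

47.6 A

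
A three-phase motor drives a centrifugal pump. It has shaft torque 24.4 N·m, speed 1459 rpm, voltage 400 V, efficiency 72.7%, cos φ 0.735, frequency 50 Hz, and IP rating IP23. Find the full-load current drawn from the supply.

10.1 A

ω = 2π×1459/60 = 152.8 rad/s; P_out = τω = 24.4 × 152.8 = 3728 W
P_in = P_out / η = 3728 / 0.727 = 5128 W
I_L = P_in / (√3·V_L·cosφ) = 5128 / (1.732 × 400 × 0.735) = 10.1 A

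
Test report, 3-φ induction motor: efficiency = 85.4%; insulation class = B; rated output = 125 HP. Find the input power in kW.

P_out = 125 × 746 = 93250 W
P_in = P_out/η = 93250/0.854 = 109192 W = 109 kW

109 kW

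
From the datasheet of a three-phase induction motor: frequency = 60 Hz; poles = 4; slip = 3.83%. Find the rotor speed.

n_s = 120f/p = 120×60/4 = 1800 rpm
n = n_s(1 − s) = 1800 × (1 − 0.0383) = 1731 rpm

1731 rpm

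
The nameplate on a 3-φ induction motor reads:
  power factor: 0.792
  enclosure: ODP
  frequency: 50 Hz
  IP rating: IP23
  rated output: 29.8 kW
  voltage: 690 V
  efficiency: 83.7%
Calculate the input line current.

37.6 A

P_out = 29.8 kW = 29800 W
P_in = P_out / η = 29800 / 0.837 = 35603 W
I_L = P_in / (√3·V_L·cosφ) = 35603 / (1.732 × 690 × 0.792) = 37.6 A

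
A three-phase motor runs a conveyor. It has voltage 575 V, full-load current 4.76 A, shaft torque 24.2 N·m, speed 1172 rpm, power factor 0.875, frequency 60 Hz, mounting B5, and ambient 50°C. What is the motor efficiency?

ω = 2π × 1172/60 = 122.7 rad/s; P_out = τω = 24.2 × 122.7 = 2969 W
P_in = √3·V_L·I_L·cosφ = 1.732 × 575 × 4.76 × 0.875 = 4148 W
η = P_out / P_in = 2969 / 4148 = 0.716 = 71.6%

71.6 %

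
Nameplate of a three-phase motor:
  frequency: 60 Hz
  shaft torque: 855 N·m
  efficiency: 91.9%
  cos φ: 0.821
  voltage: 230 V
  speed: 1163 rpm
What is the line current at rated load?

ω = 2π×1163/60 = 121.8 rad/s; P_out = τω = 855 × 121.8 = 104139 W
P_in = P_out / η = 104139 / 0.919 = 113318 W
I_L = P_in / (√3·V_L·cosφ) = 113318 / (1.732 × 230 × 0.821) = 346 A

346 A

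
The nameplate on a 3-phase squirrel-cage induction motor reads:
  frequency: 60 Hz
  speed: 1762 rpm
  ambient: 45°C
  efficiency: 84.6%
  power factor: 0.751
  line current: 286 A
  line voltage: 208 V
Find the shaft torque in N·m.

P_in = √3·V·I·cosφ = 1.732 × 208 × 286 × 0.751 = 77378 W
P_out = η·P_in = 0.846 × 77378 = 65462 W
n = 1762 rpm
ω = 2π×1762/60 = 184.5 rad/s
τ = P_out/ω = 65462/184.5 = 355 N·m

355 N·m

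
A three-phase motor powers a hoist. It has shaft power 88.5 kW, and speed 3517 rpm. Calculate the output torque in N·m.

ω = 2π × 3517/60 = 368.3 rad/s
τ = P/ω = 88500/368.3 = 240 N·m

240 N·m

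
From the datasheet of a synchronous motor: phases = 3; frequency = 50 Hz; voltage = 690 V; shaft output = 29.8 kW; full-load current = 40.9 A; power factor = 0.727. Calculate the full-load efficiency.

83.9 %

P_out = 29.8 kW = 29800 W
P_in = √3·V_L·I_L·cosφ = 1.732 × 690 × 40.9 × 0.727 = 35535 W
η = P_out / P_in = 29800 / 35535 = 0.839 = 83.9%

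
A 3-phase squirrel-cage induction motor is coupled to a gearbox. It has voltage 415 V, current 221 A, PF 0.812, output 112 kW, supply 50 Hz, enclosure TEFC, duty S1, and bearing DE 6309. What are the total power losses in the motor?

P_in = √3·V·I·cosφ = 1.732×415×221×0.812 = 128987 W
P_out = 112000 W
Losses = P_in − P_out = 128987 − 112000 = 16987 W

17 kW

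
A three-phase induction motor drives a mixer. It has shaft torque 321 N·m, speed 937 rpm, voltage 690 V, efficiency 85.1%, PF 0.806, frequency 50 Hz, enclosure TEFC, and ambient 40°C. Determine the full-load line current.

ω = 2π×937/60 = 98.12 rad/s; P_out = τω = 321 × 98.12 = 31497 W
P_in = P_out / η = 31497 / 0.851 = 37012 W
I_L = P_in / (√3·V_L·cosφ) = 37012 / (1.732 × 690 × 0.806) = 38.4 A

38.4 A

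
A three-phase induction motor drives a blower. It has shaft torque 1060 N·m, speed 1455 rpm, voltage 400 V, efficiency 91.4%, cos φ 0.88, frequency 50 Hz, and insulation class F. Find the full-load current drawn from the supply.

290 A

ω = 2π×1455/60 = 152.4 rad/s; P_out = τω = 1060 × 152.4 = 161544 W
P_in = P_out / η = 161544 / 0.914 = 176744 W
I_L = P_in / (√3·V_L·cosφ) = 176744 / (1.732 × 400 × 0.88) = 290 A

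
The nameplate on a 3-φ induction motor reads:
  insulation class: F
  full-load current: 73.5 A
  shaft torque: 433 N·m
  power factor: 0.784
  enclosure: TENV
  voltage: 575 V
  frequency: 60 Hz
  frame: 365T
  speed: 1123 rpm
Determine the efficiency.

ω = 2π × 1123/60 = 117.6 rad/s; P_out = τω = 433 × 117.6 = 50921 W
P_in = √3·V_L·I_L·cosφ = 1.732 × 575 × 73.5 × 0.784 = 57388 W
η = P_out / P_in = 50921 / 57388 = 0.887 = 88.7%

88.7 %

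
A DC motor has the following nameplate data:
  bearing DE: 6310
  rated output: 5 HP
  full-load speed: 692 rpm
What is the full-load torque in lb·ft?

38 lb·ft

P_out = 5 × 746 = 3730 W
ω = 2π × 692/60 = 72.47 rad/s
τ = P_out/ω = 3730/72.47 = 51.47 N·m
In lb·ft: 51.47/1.356 = 38 lb·ft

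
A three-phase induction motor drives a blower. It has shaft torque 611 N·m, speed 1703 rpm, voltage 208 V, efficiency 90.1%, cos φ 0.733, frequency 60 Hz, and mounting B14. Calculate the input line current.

ω = 2π×1703/60 = 178.3 rad/s; P_out = τω = 611 × 178.3 = 108941 W
P_in = P_out / η = 108941 / 0.901 = 120911 W
I_L = P_in / (√3·V_L·cosφ) = 120911 / (1.732 × 208 × 0.733) = 458 A

458 A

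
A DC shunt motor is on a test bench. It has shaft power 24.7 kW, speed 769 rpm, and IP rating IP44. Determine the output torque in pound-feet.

226 lb·ft

ω = 2π × 769/60 = 80.53 rad/s
τ = P/ω = 24700/80.53 = 306.7 N·m
In lb·ft: 306.7/1.356 = 226 lb·ft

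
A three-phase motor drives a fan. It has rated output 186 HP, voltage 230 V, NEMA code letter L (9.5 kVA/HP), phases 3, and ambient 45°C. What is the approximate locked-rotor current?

S_LR = 9.5 × 186 = 1767 kVA
I_LR = S_LR/(√3·V_L) = 1767000/(1.732×230) = 4440 A

4440 A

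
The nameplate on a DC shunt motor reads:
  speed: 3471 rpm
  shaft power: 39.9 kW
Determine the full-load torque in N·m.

110 N·m

ω = 2π × 3471/60 = 363.5 rad/s
τ = P/ω = 39900/363.5 = 110 N·m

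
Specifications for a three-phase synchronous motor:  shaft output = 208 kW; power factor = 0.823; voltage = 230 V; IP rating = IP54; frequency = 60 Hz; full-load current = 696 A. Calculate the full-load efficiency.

91.2 %

P_out = 208 kW = 208000 W
P_in = √3·V_L·I_L·cosφ = 1.732 × 230 × 696 × 0.823 = 228184 W
η = P_out / P_in = 208000 / 228184 = 0.912 = 91.2%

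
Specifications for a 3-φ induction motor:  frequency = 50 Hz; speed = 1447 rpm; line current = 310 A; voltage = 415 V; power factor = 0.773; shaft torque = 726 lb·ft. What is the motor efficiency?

τ = 726 lb·ft × 1.356 = 984.5 N·m
ω = 2π × 1447/60 = 151.5 rad/s; P_out = τω = 984.5 × 151.5 = 149152 W
P_in = √3·V_L·I_L·cosφ = 1.732 × 415 × 310 × 0.773 = 172241 W
η = P_out / P_in = 149152 / 172241 = 0.866 = 86.6%

86.6 %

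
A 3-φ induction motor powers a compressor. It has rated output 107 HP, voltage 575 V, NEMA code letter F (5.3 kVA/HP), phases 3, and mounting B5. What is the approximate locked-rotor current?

S_LR = 5.3 × 107 = 567.1 kVA
I_LR = S_LR/(√3·V_L) = 567100/(1.732×575) = 569 A

569 A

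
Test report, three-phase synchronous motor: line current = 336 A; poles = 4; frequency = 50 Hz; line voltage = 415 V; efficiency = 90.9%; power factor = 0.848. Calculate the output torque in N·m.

1190 N·m

P_in = √3·V·I·cosφ = 1.732 × 415 × 336 × 0.848 = 204801 W
P_out = η·P_in = 0.909 × 204801 = 186164 W
n = n_s = 120×50/4 = 1500 rpm (synchronous)
ω = 2π×1500/60 = 157.1 rad/s
τ = P_out/ω = 186164/157.1 = 1190 N·m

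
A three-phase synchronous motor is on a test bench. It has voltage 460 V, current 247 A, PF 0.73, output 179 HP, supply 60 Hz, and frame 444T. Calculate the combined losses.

10100 W

P_in = √3·V·I·cosφ = 1.732×460×247×0.73 = 143657 W
P_out = 179×746 = 133534 W
Losses = P_in − P_out = 143657 − 133534 = 10123 W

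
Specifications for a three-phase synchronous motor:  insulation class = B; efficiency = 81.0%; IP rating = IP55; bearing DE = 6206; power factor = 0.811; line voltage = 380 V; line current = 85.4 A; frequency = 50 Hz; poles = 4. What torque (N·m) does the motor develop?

235 N·m

P_in = √3·V·I·cosφ = 1.732 × 380 × 85.4 × 0.811 = 45584 W
P_out = η·P_in = 0.81 × 45584 = 36923 W
n = n_s = 120×50/4 = 1500 rpm (synchronous)
ω = 2π×1500/60 = 157.1 rad/s
τ = P_out/ω = 36923/157.1 = 235 N·m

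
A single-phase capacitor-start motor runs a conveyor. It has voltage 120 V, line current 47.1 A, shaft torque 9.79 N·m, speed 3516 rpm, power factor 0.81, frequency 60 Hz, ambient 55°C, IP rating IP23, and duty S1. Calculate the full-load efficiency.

ω = 2π × 3516/60 = 368.2 rad/s; P_out = τω = 9.79 × 368.2 = 3605 W
P_in = V·I·cosφ = 120 × 47.1 × 0.81 = 4578 W
η = P_out / P_in = 3605 / 4578 = 0.787 = 78.7%

78.7 %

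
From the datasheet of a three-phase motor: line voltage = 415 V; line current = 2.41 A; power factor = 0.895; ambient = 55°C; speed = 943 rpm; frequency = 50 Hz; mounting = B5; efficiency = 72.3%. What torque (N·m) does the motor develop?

11.4 N·m

P_in = √3·V·I·cosφ = 1.732 × 415 × 2.41 × 0.895 = 1550 W
P_out = η·P_in = 0.723 × 1550 = 1121 W
n = 943 rpm
ω = 2π×943/60 = 98.75 rad/s
τ = P_out/ω = 1121/98.75 = 11.4 N·m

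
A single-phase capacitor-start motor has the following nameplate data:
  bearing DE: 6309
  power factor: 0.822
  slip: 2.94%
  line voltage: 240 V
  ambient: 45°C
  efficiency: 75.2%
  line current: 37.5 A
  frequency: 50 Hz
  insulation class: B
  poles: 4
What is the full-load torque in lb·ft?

P_in = V·I·cosφ = 240 × 37.5 × 0.822 = 7398 W
P_out = η·P_in = 0.752 × 7398 = 5563 W
n_s = 120×50/4 = 1500 rpm; n = 1500×(1−0.0294) = 1456 rpm
ω = 2π×1456/60 = 152.5 rad/s
τ = P_out/ω = 5563/152.5 = 36.48 N·m
In lb·ft: 36.48/1.356 = 26.9 lb·ft

26.9 lb·ft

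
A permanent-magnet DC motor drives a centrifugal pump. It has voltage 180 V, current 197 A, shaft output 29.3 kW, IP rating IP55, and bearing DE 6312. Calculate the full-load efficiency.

82.6 %

P_out = 29.3 kW = 29300 W
P_in = V·I = 180 × 197 = 35460 W
η = P_out / P_in = 29300 / 35460 = 0.826 = 82.6%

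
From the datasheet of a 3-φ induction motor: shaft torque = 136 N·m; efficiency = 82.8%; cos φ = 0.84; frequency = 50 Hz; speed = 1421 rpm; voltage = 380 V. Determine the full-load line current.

44.2 A

ω = 2π×1421/60 = 148.8 rad/s; P_out = τω = 136 × 148.8 = 20237 W
P_in = P_out / η = 20237 / 0.828 = 24441 W
I_L = P_in / (√3·V_L·cosφ) = 24441 / (1.732 × 380 × 0.84) = 44.2 A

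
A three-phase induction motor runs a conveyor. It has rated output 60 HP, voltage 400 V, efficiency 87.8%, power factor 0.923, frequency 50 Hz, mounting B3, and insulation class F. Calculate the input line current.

P_out = 60 × 746 = 44760 W
P_in = P_out / η = 44760 / 0.878 = 50979 W
I_L = P_in / (√3·V_L·cosφ) = 50979 / (1.732 × 400 × 0.923) = 79.7 A

79.7 A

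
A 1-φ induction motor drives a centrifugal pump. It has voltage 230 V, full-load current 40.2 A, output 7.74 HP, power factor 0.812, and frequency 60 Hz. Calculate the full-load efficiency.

76.9 %

P_out = 7.74 × 746 = 5774 W
P_in = V·I·cosφ = 230 × 40.2 × 0.812 = 7508 W
η = P_out / P_in = 5774 / 7508 = 0.769 = 76.9%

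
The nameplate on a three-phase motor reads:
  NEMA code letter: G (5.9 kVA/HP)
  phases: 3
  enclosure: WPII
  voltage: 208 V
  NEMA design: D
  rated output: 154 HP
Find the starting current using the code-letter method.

2520 A

S_LR = 5.9 × 154 = 908.6 kVA
I_LR = S_LR/(√3·V_L) = 908600/(1.732×208) = 2520 A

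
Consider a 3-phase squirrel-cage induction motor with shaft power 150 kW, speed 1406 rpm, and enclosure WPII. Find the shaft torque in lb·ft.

ω = 2π × 1406/60 = 147.2 rad/s
τ = P/ω = 150000/147.2 = 1019 N·m
In lb·ft: 1019/1.356 = 751 lb·ft

751 lb·ft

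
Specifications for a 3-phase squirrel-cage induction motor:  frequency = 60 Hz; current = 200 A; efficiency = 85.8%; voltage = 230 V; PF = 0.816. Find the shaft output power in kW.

55.8 kW

P_in = √3·V·I·cosφ = 1.732 × 230 × 200 × 0.816 = 65012 W
P_out = η·P_in = 0.858 × 65012 = 55780 W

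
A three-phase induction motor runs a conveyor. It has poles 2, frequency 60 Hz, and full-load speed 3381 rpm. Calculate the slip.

6.08 %

n_s = 120f/p = 120×60/2 = 3600 rpm
s = (n_s − n)/n_s = (3600 − 3381)/3600 = 0.0608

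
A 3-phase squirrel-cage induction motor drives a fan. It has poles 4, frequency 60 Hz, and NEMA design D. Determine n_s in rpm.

1800 rpm

n_s = 120f/p = 120×60/4 = 1800 rpm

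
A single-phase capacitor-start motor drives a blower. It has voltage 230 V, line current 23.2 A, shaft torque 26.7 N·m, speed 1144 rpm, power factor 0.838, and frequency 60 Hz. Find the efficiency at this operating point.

71.5 %

ω = 2π × 1144/60 = 119.8 rad/s; P_out = τω = 26.7 × 119.8 = 3199 W
P_in = V·I·cosφ = 230 × 23.2 × 0.838 = 4472 W
η = P_out / P_in = 3199 / 4472 = 0.715 = 71.5%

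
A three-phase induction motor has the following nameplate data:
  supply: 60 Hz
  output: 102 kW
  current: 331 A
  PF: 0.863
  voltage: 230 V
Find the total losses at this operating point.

P_in = √3·V·I·cosφ = 1.732×230×331×0.863 = 113793 W
P_out = 102000 W
Losses = P_in − P_out = 113793 − 102000 = 11793 W

11.8 kW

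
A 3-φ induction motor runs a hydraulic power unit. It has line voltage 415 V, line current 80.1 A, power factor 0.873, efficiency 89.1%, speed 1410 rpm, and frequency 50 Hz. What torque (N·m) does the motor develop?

P_in = √3·V·I·cosφ = 1.732 × 415 × 80.1 × 0.873 = 50262 W
P_out = η·P_in = 0.891 × 50262 = 44783 W
n = 1410 rpm
ω = 2π×1410/60 = 147.7 rad/s
τ = P_out/ω = 44783/147.7 = 303 N·m

303 N·m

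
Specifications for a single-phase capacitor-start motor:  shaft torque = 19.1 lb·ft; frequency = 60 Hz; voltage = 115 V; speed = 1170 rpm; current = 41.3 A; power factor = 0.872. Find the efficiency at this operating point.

τ = 19.1 lb·ft × 1.356 = 25.9 N·m
ω = 2π × 1170/60 = 122.5 rad/s; P_out = τω = 25.9 × 122.5 = 3173 W
P_in = V·I·cosφ = 115 × 41.3 × 0.872 = 4142 W
η = P_out / P_in = 3173 / 4142 = 0.766 = 76.6%

76.6 %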